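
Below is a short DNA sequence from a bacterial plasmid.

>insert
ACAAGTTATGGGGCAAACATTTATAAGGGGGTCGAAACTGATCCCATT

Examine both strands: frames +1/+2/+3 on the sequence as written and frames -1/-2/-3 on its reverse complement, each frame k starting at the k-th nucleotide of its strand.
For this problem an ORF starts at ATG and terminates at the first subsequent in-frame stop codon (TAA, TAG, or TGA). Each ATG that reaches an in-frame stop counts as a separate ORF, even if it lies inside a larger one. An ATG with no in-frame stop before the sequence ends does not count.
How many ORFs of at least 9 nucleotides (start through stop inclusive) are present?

2

Reverse complement (5'→3'): AATGGGATCAGTTTCGACCCCCTTATAAATGTTTGCCCCATAACTTGT
Frame +1: ACA AGT TAT GGG GCA AAC ATT TAT AAG GGG GTC GAA ACT GAT CCC ATT — no ATG→stop ORF.
Frame +2: CAA GTT ATG GGG CAA ACA TTT ATA AGG GGG TCG AAA CTG ATC CCA — no ATG→stop ORF.
Frame +3: AAG TTA TGG GGC AAA CAT TTA TAA GGG GGT CGA AAC TGA TCC CAT — no ATG→stop ORF.
Frame -1: AAT GGG ATC AGT TTC GAC CCC CTT ATA AAT GTT TGC CCC ATA ACT TGT — no ATG→stop ORF.
Frame -2: ATG GGA TCA GTT TCG ACC CCC TTA TAA ATG TTT GCC CCA TAA CTT — ATG at 2, stop TAA at 26 → 27 nt; ATG at 29, stop TAA at 41 → 15 nt.
Frame -3: TGG GAT CAG TTT CGA CCC CCT TAT AAA TGT TTG CCC CAT AAC TTG — no ATG→stop ORF.
ORFs ≥ 9 nucleotides: frame -2 2–28 (27 nucleotides), frame -2 29–43 (15 nucleotides). Count = 2.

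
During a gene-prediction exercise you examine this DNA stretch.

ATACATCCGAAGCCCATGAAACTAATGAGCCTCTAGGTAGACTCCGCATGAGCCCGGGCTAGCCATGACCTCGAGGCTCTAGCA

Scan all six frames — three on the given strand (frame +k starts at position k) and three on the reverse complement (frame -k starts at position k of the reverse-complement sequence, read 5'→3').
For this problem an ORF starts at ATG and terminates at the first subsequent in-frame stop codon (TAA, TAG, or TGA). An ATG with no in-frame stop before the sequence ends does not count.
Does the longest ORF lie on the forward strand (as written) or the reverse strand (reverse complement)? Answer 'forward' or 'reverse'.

reverse

Reverse complement (5'→3'): TGCTAGAGCCTCGAGGTCATGGCTAGCCCGGGCTCATGCGGAGTCTACCTAGAGGCTCATTAGTTTCATGGGCTTCGGATGTAT
Frame +1: ATA CAT CCG AAG CCC ATG AAA CTA ATG AGC CTC TAG GTA GAC TCC GCA TGA GCC CGG GCT AGC CAT GAC CTC GAG GCT CTA GCA — ATG at 16, stop TAG at 34 → 21 nt; ATG at 25, stop TAG at 34 → 12 nt.
Frame +2: TAC ATC CGA AGC CCA TGA AAC TAA TGA GCC TCT AGG TAG ACT CCG CAT GAG CCC GGG CTA GCC ATG ACC TCG AGG CTC TAG — ATG at 65, stop TAG at 80 → 18 nt.
Frame +3: ACA TCC GAA GCC CAT GAA ACT AAT GAG CCT CTA GGT AGA CTC CGC ATG AGC CCG GGC TAG CCA TGA CCT CGA GGC TCT AGC — ATG at 48, stop TAG at 60 → 15 nt.
Frame -1: TGC TAG AGC CTC GAG GTC ATG GCT AGC CCG GGC TCA TGC GGA GTC TAC CTA GAG GCT CAT TAG TTT CAT GGG CTT CGG ATG TAT — ATG at 19, stop TAG at 61 → 45 nt.
Frame -2: GCT AGA GCC TCG AGG TCA TGG CTA GCC CGG GCT CAT GCG GAG TCT ACC TAG AGG CTC ATT AGT TTC ATG GGC TTC GGA TGT — no ATG→stop ORF.
Frame -3: CTA GAG CCT CGA GGT CAT GGC TAG CCC GGG CTC ATG CGG AGT CTA CCT AGA GGC TCA TTA GTT TCA TGG GCT TCG GAT GTA — no ATG→stop ORF.
Forward-strand max 21 nt; reverse-strand max 45 nt. The reverse strand has the longer ORF.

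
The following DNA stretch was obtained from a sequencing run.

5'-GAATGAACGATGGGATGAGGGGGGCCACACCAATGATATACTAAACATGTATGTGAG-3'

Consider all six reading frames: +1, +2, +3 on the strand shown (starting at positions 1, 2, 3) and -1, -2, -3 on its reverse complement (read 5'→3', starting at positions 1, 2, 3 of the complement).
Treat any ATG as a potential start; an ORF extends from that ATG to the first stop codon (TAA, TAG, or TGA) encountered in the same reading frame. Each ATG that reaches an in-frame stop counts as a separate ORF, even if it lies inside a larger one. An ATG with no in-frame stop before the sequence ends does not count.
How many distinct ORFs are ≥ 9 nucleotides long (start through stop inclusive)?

4

Reverse complement (5'→3'): CTCACATACATGTTTAGTATATCATTGGTGTGGCCCCCCTCATCCCATCGTTCATTC
Frame +1: GAA TGA ACG ATG GGA TGA GGG GGG CCA CAC CAA TGA TAT ACT AAA CAT GTA TGT GAG — ATG at 10, stop TGA at 16 → 9 nt.
Frame +2: AAT GAA CGA TGG GAT GAG GGG GGC CAC ACC AAT GAT ATA CTA AAC ATG TAT GTG — no ATG→stop ORF.
Frame +3: ATG AAC GAT GGG ATG AGG GGG GCC ACA CCA ATG ATA TAC TAA ACA TGT ATG TGA — ATG at 3, stop TAA at 42 → 42 nt; ATG at 15, stop TAA at 42 → 30 nt; ATG at 33, stop TAA at 42 → 12 nt; ATG at 51, stop TGA at 54 → 6 nt.
Frame -1: CTC ACA TAC ATG TTT AGT ATA TCA TTG GTG TGG CCC CCC TCA TCC CAT CGT TCA TTC — no ATG→stop ORF.
Frame -2: TCA CAT ACA TGT TTA GTA TAT CAT TGG TGT GGC CCC CCT CAT CCC ATC GTT CAT — no ATG→stop ORF.
Frame -3: CAC ATA CAT GTT TAG TAT ATC ATT GGT GTG GCC CCC CTC ATC CCA TCG TTC ATT — no ATG→stop ORF.
ORFs ≥ 9 nucleotides: frame +1 10–18 (9 nucleotides), frame +3 3–44 (42 nucleotides), frame +3 15–44 (30 nucleotides), frame +3 33–44 (12 nucleotides). Count = 4.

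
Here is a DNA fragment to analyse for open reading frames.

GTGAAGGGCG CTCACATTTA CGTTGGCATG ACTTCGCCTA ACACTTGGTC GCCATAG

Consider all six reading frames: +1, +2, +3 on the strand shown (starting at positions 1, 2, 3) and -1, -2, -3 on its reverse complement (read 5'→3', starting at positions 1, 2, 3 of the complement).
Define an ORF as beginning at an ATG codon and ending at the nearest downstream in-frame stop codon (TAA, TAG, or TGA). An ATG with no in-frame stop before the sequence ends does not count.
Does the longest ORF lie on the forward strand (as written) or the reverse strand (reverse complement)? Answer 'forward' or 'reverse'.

forward

Reverse complement (5'→3'): CTATGGCGACCAAGTGTTAGGCGAAGTCATGCCAACGTAAATGTGAGCGCCCTTCAC
Frame +1: GTG AAG GGC GCT CAC ATT TAC GTT GGC ATG ACT TCG CCT AAC ACT TGG TCG CCA TAG — ATG at 28, stop TAG at 55 → 30 nt.
Frame +2: TGA AGG GCG CTC ACA TTT ACG TTG GCA TGA CTT CGC CTA ACA CTT GGT CGC CAT — no ATG→stop ORF.
Frame +3: GAA GGG CGC TCA CAT TTA CGT TGG CAT GAC TTC GCC TAA CAC TTG GTC GCC ATA — no ATG→stop ORF.
Frame -1: CTA TGG CGA CCA AGT GTT AGG CGA AGT CAT GCC AAC GTA AAT GTG AGC GCC CTT CAC — no ATG→stop ORF.
Frame -2: TAT GGC GAC CAA GTG TTA GGC GAA GTC ATG CCA ACG TAA ATG TGA GCG CCC TTC — ATG at 29, stop TAA at 38 → 12 nt; ATG at 41, stop TGA at 44 → 6 nt.
Frame -3: ATG GCG ACC AAG TGT TAG GCG AAG TCA TGC CAA CGT AAA TGT GAG CGC CCT TCA — ATG at 3, stop TAG at 18 → 18 nt.
Forward-strand max 30 nt; reverse-strand max 18 nt. The forward strand has the longer ORF.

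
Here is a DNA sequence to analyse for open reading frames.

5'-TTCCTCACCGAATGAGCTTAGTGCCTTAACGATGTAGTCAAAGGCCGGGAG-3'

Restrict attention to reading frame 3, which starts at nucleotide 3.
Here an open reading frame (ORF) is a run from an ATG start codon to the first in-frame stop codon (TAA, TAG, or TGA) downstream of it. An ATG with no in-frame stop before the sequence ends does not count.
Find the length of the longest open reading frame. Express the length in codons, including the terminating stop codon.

6

Frame 3: CCT CAC CGA ATG AGC TTA GTG CCT TAA CGA TGT AGT CAA AGG CCG GGA — ATG at 12, stop TAA at 27 → 18 nt.
Longest: frame 3, positions 12–29, 18 nt = 6 codons = 5 aa. → 6 codons.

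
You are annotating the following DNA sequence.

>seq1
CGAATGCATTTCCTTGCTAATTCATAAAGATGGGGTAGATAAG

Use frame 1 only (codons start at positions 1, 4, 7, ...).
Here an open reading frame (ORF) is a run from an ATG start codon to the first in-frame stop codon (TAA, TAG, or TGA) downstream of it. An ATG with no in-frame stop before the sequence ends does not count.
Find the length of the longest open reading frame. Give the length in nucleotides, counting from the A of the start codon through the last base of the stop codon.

24

Frame 1: CGA ATG CAT TTC CTT GCT AAT TCA TAA AGA TGG GGT AGA TAA — ATG at 4, stop TAA at 25 → 24 nt.
Longest: frame 1, positions 4–27, 24 nt = 8 codons = 7 aa. → 24 nucleotides.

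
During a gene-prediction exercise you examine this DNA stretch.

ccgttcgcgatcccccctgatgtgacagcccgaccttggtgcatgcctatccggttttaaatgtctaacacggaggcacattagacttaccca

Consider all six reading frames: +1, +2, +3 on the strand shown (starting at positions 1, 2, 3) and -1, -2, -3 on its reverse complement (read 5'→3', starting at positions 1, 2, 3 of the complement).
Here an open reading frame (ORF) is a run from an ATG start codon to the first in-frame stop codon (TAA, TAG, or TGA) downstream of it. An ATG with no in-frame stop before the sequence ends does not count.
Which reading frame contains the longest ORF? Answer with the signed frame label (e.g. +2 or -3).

+1

Reverse complement (5'→3'): TGGGTAAGTCTAATGTGCCTCCGTGTTAGACATTTAAAACCGGATAGGCATGCACCAAGGTCGGGCTGTCACATCAGGGGGGATCGCGAACGG
Frame +1: CCG TTC GCG ATC CCC CCT GAT GTG ACA GCC CGA CCT TGG TGC ATG CCT ATC CGG TTT TAA ATG TCT AAC ACG GAG GCA CAT TAG ACT TAC CCA — ATG at 43, stop TAA at 58 → 18 nt; ATG at 61, stop TAG at 82 → 24 nt.
Frame +2: CGT TCG CGA TCC CCC CTG ATG TGA CAG CCC GAC CTT GGT GCA TGC CTA TCC GGT TTT AAA TGT CTA ACA CGG AGG CAC ATT AGA CTT ACC — ATG at 20, stop TGA at 23 → 6 nt.
Frame +3: GTT CGC GAT CCC CCC TGA TGT GAC AGC CCG ACC TTG GTG CAT GCC TAT CCG GTT TTA AAT GTC TAA CAC GGA GGC ACA TTA GAC TTA CCC — no ATG→stop ORF.
Frame -1: TGG GTA AGT CTA ATG TGC CTC CGT GTT AGA CAT TTA AAA CCG GAT AGG CAT GCA CCA AGG TCG GGC TGT CAC ATC AGG GGG GAT CGC GAA CGG — no ATG→stop ORF.
Frame -2: GGG TAA GTC TAA TGT GCC TCC GTG TTA GAC ATT TAA AAC CGG ATA GGC ATG CAC CAA GGT CGG GCT GTC ACA TCA GGG GGG ATC GCG AAC — no ATG→stop ORF.
Frame -3: GGT AAG TCT AAT GTG CCT CCG TGT TAG ACA TTT AAA ACC GGA TAG GCA TGC ACC AAG GTC GGG CTG TCA CAT CAG GGG GGA TCG CGA ACG — no ATG→stop ORF.
Longest ORF is 24 nt in frame +1 (positions 61–84).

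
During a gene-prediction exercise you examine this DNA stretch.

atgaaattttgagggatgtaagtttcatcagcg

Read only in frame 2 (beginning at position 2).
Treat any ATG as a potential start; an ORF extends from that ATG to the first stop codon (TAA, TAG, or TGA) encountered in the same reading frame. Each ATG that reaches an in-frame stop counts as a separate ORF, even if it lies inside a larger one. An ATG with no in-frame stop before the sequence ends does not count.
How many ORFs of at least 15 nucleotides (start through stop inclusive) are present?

Frame 2: TGA AAT TTT GAG GGA TGT AAG TTT CAT CAG — no ATG→stop ORF.
No ORF reaches 15 nucleotides. Count = 0.

0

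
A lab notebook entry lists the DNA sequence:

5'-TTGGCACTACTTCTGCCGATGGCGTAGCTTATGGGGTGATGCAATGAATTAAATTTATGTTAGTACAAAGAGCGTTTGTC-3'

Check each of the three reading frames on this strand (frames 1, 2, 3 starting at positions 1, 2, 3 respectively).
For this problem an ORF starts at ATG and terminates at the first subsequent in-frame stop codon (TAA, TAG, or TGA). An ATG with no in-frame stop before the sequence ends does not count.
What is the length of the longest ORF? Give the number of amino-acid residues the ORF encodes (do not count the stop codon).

Frame 1: TTG GCA CTA CTT CTG CCG ATG GCG TAG CTT ATG GGG TGA TGC AAT GAA TTA AAT TTA TGT TAG TAC AAA GAG CGT TTG — ATG at 19, stop TAG at 25 → 9 nt; ATG at 31, stop TGA at 37 → 9 nt.
Frame 2: TGG CAC TAC TTC TGC CGA TGG CGT AGC TTA TGG GGT GAT GCA ATG AAT TAA ATT TAT GTT AGT ACA AAG AGC GTT TGT — ATG at 44, stop TAA at 50 → 9 nt.
Frame 3: GGC ACT ACT TCT GCC GAT GGC GTA GCT TAT GGG GTG ATG CAA TGA ATT AAA TTT ATG TTA GTA CAA AGA GCG TTT GTC — ATG at 39, stop TGA at 45 → 9 nt.
Longest: frame 1, positions 19–27, 9 nt = 3 codons = 2 aa. → 2 amino acids.

2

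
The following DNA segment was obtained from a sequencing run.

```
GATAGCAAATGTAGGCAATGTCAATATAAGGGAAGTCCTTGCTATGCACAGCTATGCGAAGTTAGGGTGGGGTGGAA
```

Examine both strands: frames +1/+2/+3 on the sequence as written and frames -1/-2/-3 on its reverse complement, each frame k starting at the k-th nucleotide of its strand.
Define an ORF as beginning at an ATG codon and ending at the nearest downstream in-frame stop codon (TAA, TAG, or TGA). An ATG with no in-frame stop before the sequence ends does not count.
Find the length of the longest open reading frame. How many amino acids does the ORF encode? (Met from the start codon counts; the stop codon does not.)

3

Reverse complement (5'→3'): TTCCACCCCACCCTAACTTCGCATAGCTGTGCATAGCAAGGACTTCCCTTATATTGACATTGCCTACATTTGCTATC
Frame +1: GAT AGC AAA TGT AGG CAA TGT CAA TAT AAG GGA AGT CCT TGC TAT GCA CAG CTA TGC GAA GTT AGG GTG GGG TGG — no ATG→stop ORF.
Frame +2: ATA GCA AAT GTA GGC AAT GTC AAT ATA AGG GAA GTC CTT GCT ATG CAC AGC TAT GCG AAG TTA GGG TGG GGT GGA — no ATG→stop ORF.
Frame +3: TAG CAA ATG TAG GCA ATG TCA ATA TAA GGG AAG TCC TTG CTA TGC ACA GCT ATG CGA AGT TAG GGT GGG GTG GAA — ATG at 9, stop TAG at 12 → 6 nt; ATG at 18, stop TAA at 27 → 12 nt; ATG at 54, stop TAG at 63 → 12 nt.
Frame -1: TTC CAC CCC ACC CTA ACT TCG CAT AGC TGT GCA TAG CAA GGA CTT CCC TTA TAT TGA CAT TGC CTA CAT TTG CTA — no ATG→stop ORF.
Frame -2: TCC ACC CCA CCC TAA CTT CGC ATA GCT GTG CAT AGC AAG GAC TTC CCT TAT ATT GAC ATT GCC TAC ATT TGC TAT — no ATG→stop ORF.
Frame -3: CCA CCC CAC CCT AAC TTC GCA TAG CTG TGC ATA GCA AGG ACT TCC CTT ATA TTG ACA TTG CCT ACA TTT GCT ATC — no ATG→stop ORF.
Longest: frame +3, positions 18–29, 12 nt = 4 codons = 3 aa. → 3 amino acids.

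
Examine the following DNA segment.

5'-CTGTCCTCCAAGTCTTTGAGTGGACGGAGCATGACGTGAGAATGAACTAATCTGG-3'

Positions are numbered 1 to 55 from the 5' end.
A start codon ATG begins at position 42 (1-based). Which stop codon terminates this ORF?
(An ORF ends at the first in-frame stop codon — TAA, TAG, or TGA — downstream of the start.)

Codons from position 42: ATG (42–44), AAC (45–47), TAA (48–50).
The first in-frame stop codon is TAA.

TAA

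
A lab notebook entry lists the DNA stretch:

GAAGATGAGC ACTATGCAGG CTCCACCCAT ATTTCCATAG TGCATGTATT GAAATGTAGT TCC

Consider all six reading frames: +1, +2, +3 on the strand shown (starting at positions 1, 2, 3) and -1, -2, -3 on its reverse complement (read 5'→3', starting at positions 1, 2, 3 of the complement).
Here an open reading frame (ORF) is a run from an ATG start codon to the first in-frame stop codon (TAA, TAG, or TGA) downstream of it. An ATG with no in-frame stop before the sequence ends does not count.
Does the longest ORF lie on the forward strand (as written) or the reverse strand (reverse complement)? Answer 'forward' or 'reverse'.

Reverse complement (5'→3'): GGAACTACATTTCAATACATGCACTATGGAAATATGGGTGGAGCCTGCATAGTGCTCATCTTC
Frame +1: GAA GAT GAG CAC TAT GCA GGC TCC ACC CAT ATT TCC ATA GTG CAT GTA TTG AAA TGT AGT TCC — no ATG→stop ORF.
Frame +2: AAG ATG AGC ACT ATG CAG GCT CCA CCC ATA TTT CCA TAG TGC ATG TAT TGA AAT GTA GTT — ATG at 5, stop TAG at 38 → 36 nt; ATG at 14, stop TAG at 38 → 27 nt; ATG at 44, stop TGA at 50 → 9 nt.
Frame +3: AGA TGA GCA CTA TGC AGG CTC CAC CCA TAT TTC CAT AGT GCA TGT ATT GAA ATG TAG TTC — ATG at 54, stop TAG at 57 → 6 nt.
Frame -1: GGA ACT ACA TTT CAA TAC ATG CAC TAT GGA AAT ATG GGT GGA GCC TGC ATA GTG CTC ATC TTC — no ATG→stop ORF.
Frame -2: GAA CTA CAT TTC AAT ACA TGC ACT ATG GAA ATA TGG GTG GAG CCT GCA TAG TGC TCA TCT — ATG at 26, stop TAG at 50 → 27 nt.
Frame -3: AAC TAC ATT TCA ATA CAT GCA CTA TGG AAA TAT GGG TGG AGC CTG CAT AGT GCT CAT CTT — no ATG→stop ORF.
Forward-strand max 36 nt; reverse-strand max 27 nt. The forward strand has the longer ORF.

forward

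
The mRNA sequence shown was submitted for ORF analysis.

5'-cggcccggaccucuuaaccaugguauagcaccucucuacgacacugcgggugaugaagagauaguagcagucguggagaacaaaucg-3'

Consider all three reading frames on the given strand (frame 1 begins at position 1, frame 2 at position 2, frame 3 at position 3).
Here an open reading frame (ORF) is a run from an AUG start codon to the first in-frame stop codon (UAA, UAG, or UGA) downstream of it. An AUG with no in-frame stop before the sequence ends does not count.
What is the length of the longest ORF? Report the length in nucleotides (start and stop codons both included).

12

Frame 1: CGG CCC GGA CCU CUU AAC CAU GGU AUA GCA CCU CUC UAC GAC ACU GCG GGU GAU GAA GAG AUA GUA GCA GUC GUG GAG AAC AAA UCG — no AUG→stop ORF.
Frame 2: GGC CCG GAC CUC UUA ACC AUG GUA UAG CAC CUC UCU ACG ACA CUG CGG GUG AUG AAG AGA UAG UAG CAG UCG UGG AGA ACA AAU — AUG at 20, stop UAG at 26 → 9 nt; AUG at 53, stop UAG at 62 → 12 nt.
Frame 3: GCC CGG ACC UCU UAA CCA UGG UAU AGC ACC UCU CUA CGA CAC UGC GGG UGA UGA AGA GAU AGU AGC AGU CGU GGA GAA CAA AUC — no AUG→stop ORF.
Longest: frame 2, positions 53–64, 12 nt = 4 codons = 3 aa. → 12 nucleotides.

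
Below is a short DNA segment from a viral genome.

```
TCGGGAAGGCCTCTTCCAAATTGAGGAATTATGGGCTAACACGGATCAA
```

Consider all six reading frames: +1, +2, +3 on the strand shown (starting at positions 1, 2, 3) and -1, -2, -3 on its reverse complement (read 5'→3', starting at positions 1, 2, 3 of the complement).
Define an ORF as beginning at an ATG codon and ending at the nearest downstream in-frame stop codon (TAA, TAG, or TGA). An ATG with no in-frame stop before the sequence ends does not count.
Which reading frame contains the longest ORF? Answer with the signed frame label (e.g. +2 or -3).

Reverse complement (5'→3'): TTGATCCGTGTTAGCCCATAATTCCTCAATTTGGAAGAGGCCTTCCCGA
Frame +1: TCG GGA AGG CCT CTT CCA AAT TGA GGA ATT ATG GGC TAA CAC GGA TCA — ATG at 31, stop TAA at 37 → 9 nt.
Frame +2: CGG GAA GGC CTC TTC CAA ATT GAG GAA TTA TGG GCT AAC ACG GAT CAA — no ATG→stop ORF.
Frame +3: GGG AAG GCC TCT TCC AAA TTG AGG AAT TAT GGG CTA ACA CGG ATC — no ATG→stop ORF.
Frame -1: TTG ATC CGT GTT AGC CCA TAA TTC CTC AAT TTG GAA GAG GCC TTC CCG — no ATG→stop ORF.
Frame -2: TGA TCC GTG TTA GCC CAT AAT TCC TCA ATT TGG AAG AGG CCT TCC CGA — no ATG→stop ORF.
Frame -3: GAT CCG TGT TAG CCC ATA ATT CCT CAA TTT GGA AGA GGC CTT CCC — no ATG→stop ORF.
Longest ORF is 9 nt in frame +1 (positions 31–39).

+1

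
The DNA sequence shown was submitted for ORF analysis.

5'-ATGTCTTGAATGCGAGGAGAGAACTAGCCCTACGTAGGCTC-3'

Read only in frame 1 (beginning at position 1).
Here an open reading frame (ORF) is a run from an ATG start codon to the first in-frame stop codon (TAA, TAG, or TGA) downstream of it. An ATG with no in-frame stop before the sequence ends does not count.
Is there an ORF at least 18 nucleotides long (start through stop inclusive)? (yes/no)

Frame 1: ATG TCT TGA ATG CGA GGA GAG AAC TAG CCC TAC GTA GGC — ATG at 1, stop TGA at 7 → 9 nt; ATG at 10, stop TAG at 25 → 18 nt.
Frame 1 has an ORF of 18 nucleotides (positions 10–27) ≥ 18, so yes.

yes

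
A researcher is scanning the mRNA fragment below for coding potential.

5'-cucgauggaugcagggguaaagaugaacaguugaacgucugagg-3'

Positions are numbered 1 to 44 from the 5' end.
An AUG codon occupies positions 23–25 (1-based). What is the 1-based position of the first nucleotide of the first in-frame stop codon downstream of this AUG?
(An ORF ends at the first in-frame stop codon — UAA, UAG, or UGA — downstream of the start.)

Codons from position 23: AUG (23–25), AAC (26–28), AGU (29–31), UGA (32–34).
UGA is a stop codon; it begins at position 32.

32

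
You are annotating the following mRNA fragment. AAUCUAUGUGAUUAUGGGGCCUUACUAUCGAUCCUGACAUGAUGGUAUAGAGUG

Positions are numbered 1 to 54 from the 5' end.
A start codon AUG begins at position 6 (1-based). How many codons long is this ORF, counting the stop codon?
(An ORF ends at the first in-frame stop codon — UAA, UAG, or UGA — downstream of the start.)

2

Codons from position 6: AUG (6–8), UGA (9–11).
UGA is the first in-frame stop; that's 2 codons including the stop.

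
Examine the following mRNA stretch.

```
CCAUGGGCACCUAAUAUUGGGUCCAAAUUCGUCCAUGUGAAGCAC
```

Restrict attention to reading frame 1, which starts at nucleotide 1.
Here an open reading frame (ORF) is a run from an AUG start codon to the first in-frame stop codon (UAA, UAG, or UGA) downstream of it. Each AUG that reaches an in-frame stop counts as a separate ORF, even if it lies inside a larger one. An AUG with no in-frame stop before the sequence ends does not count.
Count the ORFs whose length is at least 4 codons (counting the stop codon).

0

Frame 1: CCA UGG GCA CCU AAU AUU GGG UCC AAA UUC GUC CAU GUG AAG CAC — no AUG→stop ORF.
No ORF reaches 4 codons. Count = 0.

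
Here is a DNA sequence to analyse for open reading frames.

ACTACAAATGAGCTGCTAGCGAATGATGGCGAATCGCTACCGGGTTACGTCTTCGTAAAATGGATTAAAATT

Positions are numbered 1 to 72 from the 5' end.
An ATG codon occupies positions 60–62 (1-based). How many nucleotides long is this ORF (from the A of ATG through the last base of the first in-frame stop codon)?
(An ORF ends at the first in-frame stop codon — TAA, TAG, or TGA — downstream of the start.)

9

Codons from position 60: ATG (60–62), GAT (63–65), TAA (66–68).
TAA is the first in-frame stop; ORF spans 60–68, 9 nucleotides.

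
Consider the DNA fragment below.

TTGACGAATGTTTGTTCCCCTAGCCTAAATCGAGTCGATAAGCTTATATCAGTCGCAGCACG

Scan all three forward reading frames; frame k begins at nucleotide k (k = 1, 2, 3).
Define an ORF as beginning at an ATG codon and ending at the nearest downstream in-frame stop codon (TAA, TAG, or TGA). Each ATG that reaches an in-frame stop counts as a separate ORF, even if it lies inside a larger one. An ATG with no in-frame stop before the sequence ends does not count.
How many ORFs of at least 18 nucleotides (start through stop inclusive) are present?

1

Frame 1: TTG ACG AAT GTT TGT TCC CCT AGC CTA AAT CGA GTC GAT AAG CTT ATA TCA GTC GCA GCA — no ATG→stop ORF.
Frame 2: TGA CGA ATG TTT GTT CCC CTA GCC TAA ATC GAG TCG ATA AGC TTA TAT CAG TCG CAG CAC — ATG at 8, stop TAA at 26 → 21 nt.
Frame 3: GAC GAA TGT TTG TTC CCC TAG CCT AAA TCG AGT CGA TAA GCT TAT ATC AGT CGC AGC ACG — no ATG→stop ORF.
ORFs ≥ 18 nucleotides: frame 2 8–28 (21 nucleotides). Count = 1.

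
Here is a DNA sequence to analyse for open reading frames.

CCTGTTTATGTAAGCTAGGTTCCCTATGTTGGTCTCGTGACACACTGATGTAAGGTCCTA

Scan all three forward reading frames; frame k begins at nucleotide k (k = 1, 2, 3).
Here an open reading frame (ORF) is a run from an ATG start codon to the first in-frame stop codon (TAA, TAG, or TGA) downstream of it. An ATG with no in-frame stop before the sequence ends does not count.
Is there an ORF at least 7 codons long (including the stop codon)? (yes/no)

Frame 1: CCT GTT TAT GTA AGC TAG GTT CCC TAT GTT GGT CTC GTG ACA CAC TGA TGT AAG GTC CTA — no ATG→stop ORF.
Frame 2: CTG TTT ATG TAA GCT AGG TTC CCT ATG TTG GTC TCG TGA CAC ACT GAT GTA AGG TCC — ATG at 8, stop TAA at 11 → 6 nt; ATG at 26, stop TGA at 38 → 15 nt.
Frame 3: TGT TTA TGT AAG CTA GGT TCC CTA TGT TGG TCT CGT GAC ACA CTG ATG TAA GGT CCT — ATG at 48, stop TAA at 51 → 6 nt.
Largest ORF found is 5 codons < 7, so no.

no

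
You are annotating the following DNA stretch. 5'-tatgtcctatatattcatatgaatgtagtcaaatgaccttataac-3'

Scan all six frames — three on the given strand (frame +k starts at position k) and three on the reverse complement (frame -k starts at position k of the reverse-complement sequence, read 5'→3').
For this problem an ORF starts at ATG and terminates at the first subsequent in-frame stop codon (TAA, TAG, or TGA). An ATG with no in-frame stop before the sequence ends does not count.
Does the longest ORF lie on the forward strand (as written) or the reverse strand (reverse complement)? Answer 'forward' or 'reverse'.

Reverse complement (5'→3'): GTTATAAGGTCATTTGACTACATTCATATGAATATATAGGACATA
Frame +1: TAT GTC CTA TAT ATT CAT ATG AAT GTA GTC AAA TGA CCT TAT AAC — ATG at 19, stop TGA at 34 → 18 nt.
Frame +2: ATG TCC TAT ATA TTC ATA TGA ATG TAG TCA AAT GAC CTT ATA — ATG at 2, stop TGA at 20 → 21 nt; ATG at 23, stop TAG at 26 → 6 nt.
Frame +3: TGT CCT ATA TAT TCA TAT GAA TGT AGT CAA ATG ACC TTA TAA — ATG at 33, stop TAA at 42 → 12 nt.
Frame -1: GTT ATA AGG TCA TTT GAC TAC ATT CAT ATG AAT ATA TAG GAC ATA — ATG at 28, stop TAG at 37 → 12 nt.
Frame -2: TTA TAA GGT CAT TTG ACT ACA TTC ATA TGA ATA TAT AGG ACA — no ATG→stop ORF.
Frame -3: TAT AAG GTC ATT TGA CTA CAT TCA TAT GAA TAT ATA GGA CAT — no ATG→stop ORF.
Forward-strand max 21 nt; reverse-strand max 12 nt. The forward strand has the longer ORF.

forward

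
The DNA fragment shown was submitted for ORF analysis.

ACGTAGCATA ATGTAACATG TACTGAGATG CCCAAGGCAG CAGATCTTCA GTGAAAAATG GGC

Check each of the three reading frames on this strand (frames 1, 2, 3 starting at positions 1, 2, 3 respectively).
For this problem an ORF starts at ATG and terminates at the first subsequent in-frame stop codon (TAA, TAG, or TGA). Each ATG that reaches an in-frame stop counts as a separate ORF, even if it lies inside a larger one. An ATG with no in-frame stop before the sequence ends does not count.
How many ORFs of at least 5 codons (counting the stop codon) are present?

1

Frame 1: ACG TAG CAT AAT GTA ACA TGT ACT GAG ATG CCC AAG GCA GCA GAT CTT CAG TGA AAA ATG GGC — ATG at 28, stop TGA at 52 → 27 nt.
Frame 2: CGT AGC ATA ATG TAA CAT GTA CTG AGA TGC CCA AGG CAG CAG ATC TTC AGT GAA AAA TGG — ATG at 11, stop TAA at 14 → 6 nt.
Frame 3: GTA GCA TAA TGT AAC ATG TAC TGA GAT GCC CAA GGC AGC AGA TCT TCA GTG AAA AAT GGG — ATG at 18, stop TGA at 24 → 9 nt.
ORFs ≥ 5 codons: frame 1 28–54 (9 codons). Count = 1.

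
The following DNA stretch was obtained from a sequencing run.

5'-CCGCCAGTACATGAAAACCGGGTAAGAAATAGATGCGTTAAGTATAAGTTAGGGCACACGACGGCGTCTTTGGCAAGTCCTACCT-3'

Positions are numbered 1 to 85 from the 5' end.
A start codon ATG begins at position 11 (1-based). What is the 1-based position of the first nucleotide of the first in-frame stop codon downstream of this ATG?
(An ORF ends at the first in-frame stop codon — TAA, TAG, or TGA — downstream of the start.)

Codons from position 11: ATG (11–13), AAA (14–16), ACC (17–19), GGG (20–22), TAA (23–25).
TAA is a stop codon; it begins at position 23.

23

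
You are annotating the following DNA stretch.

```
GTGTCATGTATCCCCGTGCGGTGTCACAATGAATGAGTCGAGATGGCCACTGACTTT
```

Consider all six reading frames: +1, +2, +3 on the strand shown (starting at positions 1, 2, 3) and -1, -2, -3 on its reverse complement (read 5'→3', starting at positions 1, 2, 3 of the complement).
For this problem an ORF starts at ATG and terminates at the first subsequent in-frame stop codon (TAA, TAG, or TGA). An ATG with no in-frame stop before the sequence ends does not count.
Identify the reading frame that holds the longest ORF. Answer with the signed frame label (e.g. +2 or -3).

+3

Reverse complement (5'→3'): AAAGTCAGTGGCCATCTCGACTCATTCATTGTGACACCGCACGGGGATACATGACAC
Frame +1: GTG TCA TGT ATC CCC GTG CGG TGT CAC AAT GAA TGA GTC GAG ATG GCC ACT GAC TTT — no ATG→stop ORF.
Frame +2: TGT CAT GTA TCC CCG TGC GGT GTC ACA ATG AAT GAG TCG AGA TGG CCA CTG ACT — no ATG→stop ORF.
Frame +3: GTC ATG TAT CCC CGT GCG GTG TCA CAA TGA ATG AGT CGA GAT GGC CAC TGA CTT — ATG at 6, stop TGA at 30 → 27 nt; ATG at 33, stop TGA at 51 → 21 nt.
Frame -1: AAA GTC AGT GGC CAT CTC GAC TCA TTC ATT GTG ACA CCG CAC GGG GAT ACA TGA CAC — no ATG→stop ORF.
Frame -2: AAG TCA GTG GCC ATC TCG ACT CAT TCA TTG TGA CAC CGC ACG GGG ATA CAT GAC — no ATG→stop ORF.
Frame -3: AGT CAG TGG CCA TCT CGA CTC ATT CAT TGT GAC ACC GCA CGG GGA TAC ATG ACA — no ATG→stop ORF.
Longest ORF is 27 nt in frame +3 (positions 6–32).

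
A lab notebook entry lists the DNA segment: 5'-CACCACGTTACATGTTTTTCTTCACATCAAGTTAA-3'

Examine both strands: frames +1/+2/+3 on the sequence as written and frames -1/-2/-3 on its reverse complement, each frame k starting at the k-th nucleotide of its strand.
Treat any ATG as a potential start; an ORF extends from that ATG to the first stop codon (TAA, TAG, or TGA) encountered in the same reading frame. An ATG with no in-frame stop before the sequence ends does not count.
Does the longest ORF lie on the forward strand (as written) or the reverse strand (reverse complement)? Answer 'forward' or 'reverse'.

Reverse complement (5'→3'): TTAACTTGATGTGAAGAAAAACATGTAACGTGGTG
Frame +1: CAC CAC GTT ACA TGT TTT TCT TCA CAT CAA GTT — no ATG→stop ORF.
Frame +2: ACC ACG TTA CAT GTT TTT CTT CAC ATC AAG TTA — no ATG→stop ORF.
Frame +3: CCA CGT TAC ATG TTT TTC TTC ACA TCA AGT TAA — ATG at 12, stop TAA at 33 → 24 nt.
Frame -1: TTA ACT TGA TGT GAA GAA AAA CAT GTA ACG TGG — no ATG→stop ORF.
Frame -2: TAA CTT GAT GTG AAG AAA AAC ATG TAA CGT GGT — ATG at 23, stop TAA at 26 → 6 nt.
Frame -3: AAC TTG ATG TGA AGA AAA ACA TGT AAC GTG GTG — ATG at 9, stop TGA at 12 → 6 nt.
Forward-strand max 24 nt; reverse-strand max 6 nt. The forward strand has the longer ORF.

forward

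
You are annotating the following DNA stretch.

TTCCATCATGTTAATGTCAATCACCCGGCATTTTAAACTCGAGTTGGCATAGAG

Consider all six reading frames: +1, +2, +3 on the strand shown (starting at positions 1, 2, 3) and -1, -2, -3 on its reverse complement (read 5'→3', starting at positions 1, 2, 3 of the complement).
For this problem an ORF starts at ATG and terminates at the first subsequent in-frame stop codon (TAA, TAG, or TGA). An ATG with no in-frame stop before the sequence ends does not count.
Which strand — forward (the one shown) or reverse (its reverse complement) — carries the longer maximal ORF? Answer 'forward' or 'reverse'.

forward

Reverse complement (5'→3'): CTCTATGCCAACTCGAGTTTAAAATGCCGGGTGATTGACATTAACATGATGGAA
Frame +1: TTC CAT CAT GTT AAT GTC AAT CAC CCG GCA TTT TAA ACT CGA GTT GGC ATA GAG — no ATG→stop ORF.
Frame +2: TCC ATC ATG TTA ATG TCA ATC ACC CGG CAT TTT AAA CTC GAG TTG GCA TAG — ATG at 8, stop TAG at 50 → 45 nt; ATG at 14, stop TAG at 50 → 39 nt.
Frame +3: CCA TCA TGT TAA TGT CAA TCA CCC GGC ATT TTA AAC TCG AGT TGG CAT AGA — no ATG→stop ORF.
Frame -1: CTC TAT GCC AAC TCG AGT TTA AAA TGC CGG GTG ATT GAC ATT AAC ATG ATG GAA — no ATG→stop ORF.
Frame -2: TCT ATG CCA ACT CGA GTT TAA AAT GCC GGG TGA TTG ACA TTA ACA TGA TGG — ATG at 5, stop TAA at 20 → 18 nt.
Frame -3: CTA TGC CAA CTC GAG TTT AAA ATG CCG GGT GAT TGA CAT TAA CAT GAT GGA — ATG at 24, stop TGA at 36 → 15 nt.
Forward-strand max 45 nt; reverse-strand max 18 nt. The forward strand has the longer ORF.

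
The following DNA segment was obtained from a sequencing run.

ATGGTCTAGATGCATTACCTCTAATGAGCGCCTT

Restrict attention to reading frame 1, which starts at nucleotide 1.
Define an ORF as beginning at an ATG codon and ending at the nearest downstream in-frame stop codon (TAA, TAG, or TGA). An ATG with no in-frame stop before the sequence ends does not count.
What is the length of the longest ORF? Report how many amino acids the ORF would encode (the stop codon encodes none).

Frame 1: ATG GTC TAG ATG CAT TAC CTC TAA TGA GCG CCT — ATG at 1, stop TAG at 7 → 9 nt; ATG at 10, stop TAA at 22 → 15 nt.
Longest: frame 1, positions 10–24, 15 nt = 5 codons = 4 aa. → 4 amino acids.

4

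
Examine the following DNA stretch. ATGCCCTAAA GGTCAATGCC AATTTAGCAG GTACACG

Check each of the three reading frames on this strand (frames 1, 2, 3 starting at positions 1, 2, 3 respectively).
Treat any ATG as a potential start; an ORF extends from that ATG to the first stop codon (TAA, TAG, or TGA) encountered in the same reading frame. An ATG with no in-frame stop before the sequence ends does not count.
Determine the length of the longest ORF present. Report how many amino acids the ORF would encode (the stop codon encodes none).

3

Frame 1: ATG CCC TAA AGG TCA ATG CCA ATT TAG CAG GTA CAC — ATG at 1, stop TAA at 7 → 9 nt; ATG at 16, stop TAG at 25 → 12 nt.
Frame 2: TGC CCT AAA GGT CAA TGC CAA TTT AGC AGG TAC ACG — no ATG→stop ORF.
Frame 3: GCC CTA AAG GTC AAT GCC AAT TTA GCA GGT ACA — no ATG→stop ORF.
Longest: frame 1, positions 16–27, 12 nt = 4 codons = 3 aa. → 3 amino acids.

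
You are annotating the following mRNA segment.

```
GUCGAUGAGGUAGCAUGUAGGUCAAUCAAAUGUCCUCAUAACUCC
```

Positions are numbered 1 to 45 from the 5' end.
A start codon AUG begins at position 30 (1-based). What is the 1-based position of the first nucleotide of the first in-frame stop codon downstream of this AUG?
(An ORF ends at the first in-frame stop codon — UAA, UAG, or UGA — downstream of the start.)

Codons from position 30: AUG (30–32), UCC (33–35), UCA (36–38), UAA (39–41).
UAA is a stop codon; it begins at position 39.

39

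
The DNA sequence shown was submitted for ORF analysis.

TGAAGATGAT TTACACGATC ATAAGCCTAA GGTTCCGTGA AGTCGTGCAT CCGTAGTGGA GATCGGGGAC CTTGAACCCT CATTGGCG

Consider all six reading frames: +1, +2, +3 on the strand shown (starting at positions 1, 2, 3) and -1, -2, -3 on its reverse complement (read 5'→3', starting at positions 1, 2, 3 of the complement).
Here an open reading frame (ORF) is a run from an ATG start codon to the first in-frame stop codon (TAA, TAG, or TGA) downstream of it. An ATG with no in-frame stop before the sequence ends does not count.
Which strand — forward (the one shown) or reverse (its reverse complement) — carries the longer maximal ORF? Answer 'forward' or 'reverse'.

Reverse complement (5'→3'): CGCCAATGAGGGTTCAAGGTCCCCGATCTCCACTACGGATGCACGACTTCACGGAACCTTAGGCTTATGATCGTGTAAATCATCTTCA
Frame +1: TGA AGA TGA TTT ACA CGA TCA TAA GCC TAA GGT TCC GTG AAG TCG TGC ATC CGT AGT GGA GAT CGG GGA CCT TGA ACC CTC ATT GGC — no ATG→stop ORF.
Frame +2: GAA GAT GAT TTA CAC GAT CAT AAG CCT AAG GTT CCG TGA AGT CGT GCA TCC GTA GTG GAG ATC GGG GAC CTT GAA CCC TCA TTG GCG — no ATG→stop ORF.
Frame +3: AAG ATG ATT TAC ACG ATC ATA AGC CTA AGG TTC CGT GAA GTC GTG CAT CCG TAG TGG AGA TCG GGG ACC TTG AAC CCT CAT TGG — ATG at 6, stop TAG at 54 → 51 nt.
Frame -1: CGC CAA TGA GGG TTC AAG GTC CCC GAT CTC CAC TAC GGA TGC ACG ACT TCA CGG AAC CTT AGG CTT ATG ATC GTG TAA ATC ATC TTC — ATG at 67, stop TAA at 76 → 12 nt.
Frame -2: GCC AAT GAG GGT TCA AGG TCC CCG ATC TCC ACT ACG GAT GCA CGA CTT CAC GGA ACC TTA GGC TTA TGA TCG TGT AAA TCA TCT TCA — no ATG→stop ORF.
Frame -3: CCA ATG AGG GTT CAA GGT CCC CGA TCT CCA CTA CGG ATG CAC GAC TTC ACG GAA CCT TAG GCT TAT GAT CGT GTA AAT CAT CTT — ATG at 6, stop TAG at 60 → 57 nt; ATG at 39, stop TAG at 60 → 24 nt.
Forward-strand max 51 nt; reverse-strand max 57 nt. The reverse strand has the longer ORF.

reverse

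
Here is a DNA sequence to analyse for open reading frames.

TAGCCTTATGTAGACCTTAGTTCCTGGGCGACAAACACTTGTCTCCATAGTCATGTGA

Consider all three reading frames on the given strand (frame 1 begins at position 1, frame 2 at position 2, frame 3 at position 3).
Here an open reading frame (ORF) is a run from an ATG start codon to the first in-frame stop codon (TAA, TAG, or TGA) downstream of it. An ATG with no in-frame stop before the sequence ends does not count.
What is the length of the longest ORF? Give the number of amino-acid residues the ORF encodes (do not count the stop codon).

1

Frame 1: TAG CCT TAT GTA GAC CTT AGT TCC TGG GCG ACA AAC ACT TGT CTC CAT AGT CAT GTG — no ATG→stop ORF.
Frame 2: AGC CTT ATG TAG ACC TTA GTT CCT GGG CGA CAA ACA CTT GTC TCC ATA GTC ATG TGA — ATG at 8, stop TAG at 11 → 6 nt; ATG at 53, stop TGA at 56 → 6 nt.
Frame 3: GCC TTA TGT AGA CCT TAG TTC CTG GGC GAC AAA CAC TTG TCT CCA TAG TCA TGT — no ATG→stop ORF.
Longest: frame 2, positions 8–13, 6 nt = 2 codons = 1 aa. → 1 amino acids.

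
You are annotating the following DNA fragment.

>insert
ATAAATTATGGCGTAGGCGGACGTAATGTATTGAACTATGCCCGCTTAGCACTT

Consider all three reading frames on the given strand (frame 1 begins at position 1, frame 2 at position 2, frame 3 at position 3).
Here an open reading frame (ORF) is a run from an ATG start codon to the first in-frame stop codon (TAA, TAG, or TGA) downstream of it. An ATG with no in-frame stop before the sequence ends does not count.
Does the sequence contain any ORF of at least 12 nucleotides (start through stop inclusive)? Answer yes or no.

Frame 1: ATA AAT TAT GGC GTA GGC GGA CGT AAT GTA TTG AAC TAT GCC CGC TTA GCA CTT — no ATG→stop ORF.
Frame 2: TAA ATT ATG GCG TAG GCG GAC GTA ATG TAT TGA ACT ATG CCC GCT TAG CAC — ATG at 8, stop TAG at 14 → 9 nt; ATG at 26, stop TGA at 32 → 9 nt; ATG at 38, stop TAG at 47 → 12 nt.
Frame 3: AAA TTA TGG CGT AGG CGG ACG TAA TGT ATT GAA CTA TGC CCG CTT AGC ACT — no ATG→stop ORF.
Frame 2 has an ORF of 12 nucleotides (positions 38–49) ≥ 12, so yes.

yes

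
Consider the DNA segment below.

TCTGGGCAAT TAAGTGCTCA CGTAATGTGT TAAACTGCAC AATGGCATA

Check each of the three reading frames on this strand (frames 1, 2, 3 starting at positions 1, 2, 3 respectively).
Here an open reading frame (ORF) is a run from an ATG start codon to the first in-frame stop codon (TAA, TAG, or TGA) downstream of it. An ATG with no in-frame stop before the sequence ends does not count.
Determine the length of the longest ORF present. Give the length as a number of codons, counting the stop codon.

Frame 1: TCT GGG CAA TTA AGT GCT CAC GTA ATG TGT TAA ACT GCA CAA TGG CAT — ATG at 25, stop TAA at 31 → 9 nt.
Frame 2: CTG GGC AAT TAA GTG CTC ACG TAA TGT GTT AAA CTG CAC AAT GGC ATA — no ATG→stop ORF.
Frame 3: TGG GCA ATT AAG TGC TCA CGT AAT GTG TTA AAC TGC ACA ATG GCA — no ATG→stop ORF.
Longest: frame 1, positions 25–33, 9 nt = 3 codons = 2 aa. → 3 codons.

3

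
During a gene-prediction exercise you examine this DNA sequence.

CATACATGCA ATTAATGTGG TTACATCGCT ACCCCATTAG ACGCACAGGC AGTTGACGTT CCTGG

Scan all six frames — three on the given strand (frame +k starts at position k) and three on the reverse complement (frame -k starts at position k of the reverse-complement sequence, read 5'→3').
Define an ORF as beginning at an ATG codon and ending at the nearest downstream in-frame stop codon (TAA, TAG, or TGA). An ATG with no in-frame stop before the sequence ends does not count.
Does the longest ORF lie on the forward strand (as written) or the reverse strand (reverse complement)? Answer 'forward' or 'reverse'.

forward

Reverse complement (5'→3'): CCAGGAACGTCAACTGCCTGTGCGTCTAATGGGGTAGCGATGTAACCACATTAATTGCATGTATG
Frame +1: CAT ACA TGC AAT TAA TGT GGT TAC ATC GCT ACC CCA TTA GAC GCA CAG GCA GTT GAC GTT CCT — no ATG→stop ORF.
Frame +2: ATA CAT GCA ATT AAT GTG GTT ACA TCG CTA CCC CAT TAG ACG CAC AGG CAG TTG ACG TTC CTG — no ATG→stop ORF.
Frame +3: TAC ATG CAA TTA ATG TGG TTA CAT CGC TAC CCC ATT AGA CGC ACA GGC AGT TGA CGT TCC TGG — ATG at 6, stop TGA at 54 → 51 nt; ATG at 15, stop TGA at 54 → 42 nt.
Frame -1: CCA GGA ACG TCA ACT GCC TGT GCG TCT AAT GGG GTA GCG ATG TAA CCA CAT TAA TTG CAT GTA — ATG at 40, stop TAA at 43 → 6 nt.
Frame -2: CAG GAA CGT CAA CTG CCT GTG CGT CTA ATG GGG TAG CGA TGT AAC CAC ATT AAT TGC ATG TAT — ATG at 29, stop TAG at 35 → 9 nt.
Frame -3: AGG AAC GTC AAC TGC CTG TGC GTC TAA TGG GGT AGC GAT GTA ACC ACA TTA ATT GCA TGT ATG — no ATG→stop ORF.
Forward-strand max 51 nt; reverse-strand max 9 nt. The forward strand has the longer ORF.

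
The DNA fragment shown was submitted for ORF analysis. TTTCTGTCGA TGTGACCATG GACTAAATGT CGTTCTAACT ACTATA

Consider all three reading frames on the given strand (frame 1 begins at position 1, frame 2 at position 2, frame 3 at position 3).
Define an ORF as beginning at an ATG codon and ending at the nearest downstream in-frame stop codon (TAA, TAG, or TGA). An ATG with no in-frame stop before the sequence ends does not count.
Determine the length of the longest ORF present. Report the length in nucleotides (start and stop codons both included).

12

Frame 1: TTT CTG TCG ATG TGA CCA TGG ACT AAA TGT CGT TCT AAC TAC TAT — ATG at 10, stop TGA at 13 → 6 nt.
Frame 2: TTC TGT CGA TGT GAC CAT GGA CTA AAT GTC GTT CTA ACT ACT ATA — no ATG→stop ORF.
Frame 3: TCT GTC GAT GTG ACC ATG GAC TAA ATG TCG TTC TAA CTA CTA — ATG at 18, stop TAA at 24 → 9 nt; ATG at 27, stop TAA at 36 → 12 nt.
Longest: frame 3, positions 27–38, 12 nt = 4 codons = 3 aa. → 12 nucleotides.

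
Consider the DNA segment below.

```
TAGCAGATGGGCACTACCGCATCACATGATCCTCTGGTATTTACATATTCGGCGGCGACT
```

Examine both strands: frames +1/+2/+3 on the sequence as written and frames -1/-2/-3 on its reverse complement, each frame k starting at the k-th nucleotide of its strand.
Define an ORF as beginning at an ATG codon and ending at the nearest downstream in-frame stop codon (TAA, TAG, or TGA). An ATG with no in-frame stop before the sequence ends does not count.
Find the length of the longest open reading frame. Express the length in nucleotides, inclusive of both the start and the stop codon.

9

Reverse complement (5'→3'): AGTCGCCGCCGAATATGTAAATACCAGAGGATCATGTGATGCGGTAGTGCCCATCTGCTA
Frame +1: TAG CAG ATG GGC ACT ACC GCA TCA CAT GAT CCT CTG GTA TTT ACA TAT TCG GCG GCG ACT — no ATG→stop ORF.
Frame +2: AGC AGA TGG GCA CTA CCG CAT CAC ATG ATC CTC TGG TAT TTA CAT ATT CGG CGG CGA — no ATG→stop ORF.
Frame +3: GCA GAT GGG CAC TAC CGC ATC ACA TGA TCC TCT GGT ATT TAC ATA TTC GGC GGC GAC — no ATG→stop ORF.
Frame -1: AGT CGC CGC CGA ATA TGT AAA TAC CAG AGG ATC ATG TGA TGC GGT AGT GCC CAT CTG CTA — ATG at 34, stop TGA at 37 → 6 nt.
Frame -2: GTC GCC GCC GAA TAT GTA AAT ACC AGA GGA TCA TGT GAT GCG GTA GTG CCC ATC TGC — no ATG→stop ORF.
Frame -3: TCG CCG CCG AAT ATG TAA ATA CCA GAG GAT CAT GTG ATG CGG TAG TGC CCA TCT GCT — ATG at 15, stop TAA at 18 → 6 nt; ATG at 39, stop TAG at 45 → 9 nt.
Longest: frame -3, positions 39–47, 9 nt = 3 codons = 2 aa. → 9 nucleotides.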